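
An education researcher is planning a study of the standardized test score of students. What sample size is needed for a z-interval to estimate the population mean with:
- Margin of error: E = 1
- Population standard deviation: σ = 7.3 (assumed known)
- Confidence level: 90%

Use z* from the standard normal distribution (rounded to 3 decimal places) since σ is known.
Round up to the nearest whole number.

Using z* since population σ is known (z-interval formula).

For 90% confidence, z* = 1.645 (from standard normal table)

Sample size formula for z-interval: n = (z*σ/E)²

n = (1.645 × 7.3 / 1)²
  = (12.008500)²
  = 144.2041

Round up to the nearest whole number: n = 145

145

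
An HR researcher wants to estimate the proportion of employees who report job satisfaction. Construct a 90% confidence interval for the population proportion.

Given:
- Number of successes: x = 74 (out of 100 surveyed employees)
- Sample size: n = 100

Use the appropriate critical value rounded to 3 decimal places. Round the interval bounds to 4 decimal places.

Sample proportion: p̂ = 74/100 = 0.740000

Check conditions for normal approximation:
  np̂ = 74 ≥ 10 ✓
  n(1-p̂) = 26 ≥ 10 ✓

The sample is large enough, so use a z-interval (normal approximation) for the proportion.

For 90% confidence, z* = 1.645 (from standard normal table)

Standard error: SE = √(p̂(1-p̂)/n) = √(0.740000×0.260000/100) = 0.04386342

Margin of error: E = z* × SE = 1.645 × 0.04386342 = 0.072155

Z-interval: p̂ ± E = 0.740000 ± 0.072155 = (0.667845, 0.812155)

Rounded to 4 decimal places:

(0.6678, 0.8122)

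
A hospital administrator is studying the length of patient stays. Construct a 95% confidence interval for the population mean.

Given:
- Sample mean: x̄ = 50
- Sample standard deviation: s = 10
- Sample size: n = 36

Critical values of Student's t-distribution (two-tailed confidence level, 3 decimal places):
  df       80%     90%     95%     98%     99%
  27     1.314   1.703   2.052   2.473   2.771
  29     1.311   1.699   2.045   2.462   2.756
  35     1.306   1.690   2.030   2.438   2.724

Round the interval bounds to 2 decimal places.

The population standard deviation σ is unknown (only the sample standard deviation s is given), so use a t-interval with df = n - 1 = 36 - 1 = 35.

For 95% confidence with df = 35, t* = 2.030 (from t-table)

Standard error: SE = s/√n = 10/√36 = 1.666667

Margin of error: E = t* × SE = 2.030 × 1.666667 = 3.3833

T-interval: x̄ ± E = 50 ± 3.3833 = (46.6167, 53.3833)

Rounded to 2 decimal places:

(46.62, 53.38)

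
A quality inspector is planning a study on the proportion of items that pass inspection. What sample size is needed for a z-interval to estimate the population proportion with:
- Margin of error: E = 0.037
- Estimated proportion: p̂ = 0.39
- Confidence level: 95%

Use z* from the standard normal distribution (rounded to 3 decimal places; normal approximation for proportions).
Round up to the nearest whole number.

Using z* for proportion z-interval (normal approximation).

For 95% confidence, z* = 1.96 (from standard normal table)

Sample size formula for proportion z-interval: n = z*²p̂(1-p̂)/E²

n = 1.96² × 0.39 × 0.61 / 0.037²
  = 3.8416 × 0.2379 / 0.001369
  = 667.5797

Round up to the nearest whole number: n = 668

668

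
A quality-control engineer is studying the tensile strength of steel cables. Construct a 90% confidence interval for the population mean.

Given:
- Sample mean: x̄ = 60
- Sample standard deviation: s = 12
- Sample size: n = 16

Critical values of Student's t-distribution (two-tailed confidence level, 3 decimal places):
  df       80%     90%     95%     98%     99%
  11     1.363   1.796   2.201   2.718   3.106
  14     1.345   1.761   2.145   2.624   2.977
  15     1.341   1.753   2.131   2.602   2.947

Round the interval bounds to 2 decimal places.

The population standard deviation σ is unknown (only the sample standard deviation s is given), so use a t-interval with df = n - 1 = 16 - 1 = 15.

For 90% confidence with df = 15, t* = 1.753 (from t-table)

Standard error: SE = s/√n = 12/√16 = 3.000000

Margin of error: E = t* × SE = 1.753 × 3.000000 = 5.2590

T-interval: x̄ ± E = 60 ± 5.2590 = (54.7410, 65.2590)

Rounded to 2 decimal places:

(54.74, 65.26)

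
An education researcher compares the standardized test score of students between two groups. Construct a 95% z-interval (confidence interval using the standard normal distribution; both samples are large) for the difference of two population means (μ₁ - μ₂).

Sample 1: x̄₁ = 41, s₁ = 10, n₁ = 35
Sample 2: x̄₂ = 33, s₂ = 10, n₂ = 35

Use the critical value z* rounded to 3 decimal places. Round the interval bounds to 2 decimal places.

Both samples are large (n₁ = 35 ≥ 30, n₂ = 35 ≥ 30), so a z-interval for the difference of means applies.

Point estimate: x̄₁ - x̄₂ = 41 - 33 = 8

Standard error: SE = √(s₁²/n₁ + s₂²/n₂)
= √(10²/35 + 10²/35)
= √(2.857143 + 2.857143)
= 2.390457

For 95% confidence, z* = 1.96 (from standard normal table)
Margin of error: E = z* × SE = 1.96 × 2.390457 = 4.6853

Z-interval: (x̄₁ - x̄₂) ± E = 8 ± 4.6853 = (3.3147, 12.6853)

Rounded to 2 decimal places:

(3.31, 12.69)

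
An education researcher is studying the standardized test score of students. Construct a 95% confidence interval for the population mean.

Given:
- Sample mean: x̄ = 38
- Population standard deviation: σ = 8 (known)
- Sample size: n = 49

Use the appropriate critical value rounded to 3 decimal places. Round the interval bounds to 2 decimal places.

The population standard deviation σ is known, so use a z-interval (standard normal critical value).

For 95% confidence, z* = 1.96 (from standard normal table)

Standard error: SE = σ/√n = 8/√49 = 1.142857

Margin of error: E = z* × SE = 1.96 × 1.142857 = 2.2400

Z-interval: x̄ ± E = 38 ± 2.2400 = (35.7600, 40.2400)

Rounded to 2 decimal places:

(35.76, 40.24)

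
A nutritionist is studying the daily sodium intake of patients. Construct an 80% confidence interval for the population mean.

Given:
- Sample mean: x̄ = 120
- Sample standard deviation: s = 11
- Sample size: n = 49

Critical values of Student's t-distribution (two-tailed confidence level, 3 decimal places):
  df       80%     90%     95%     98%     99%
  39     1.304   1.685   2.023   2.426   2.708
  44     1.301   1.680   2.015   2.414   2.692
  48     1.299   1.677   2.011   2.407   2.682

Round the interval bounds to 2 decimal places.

The population standard deviation σ is unknown (only the sample standard deviation s is given), so use a t-interval with df = n - 1 = 49 - 1 = 48.

For 80% confidence with df = 48, t* = 1.299 (from t-table)

Standard error: SE = s/√n = 11/√49 = 1.571429

Margin of error: E = t* × SE = 1.299 × 1.571429 = 2.0413

T-interval: x̄ ± E = 120 ± 2.0413 = (117.9587, 122.0413)

Rounded to 2 decimal places:

(117.96, 122.04)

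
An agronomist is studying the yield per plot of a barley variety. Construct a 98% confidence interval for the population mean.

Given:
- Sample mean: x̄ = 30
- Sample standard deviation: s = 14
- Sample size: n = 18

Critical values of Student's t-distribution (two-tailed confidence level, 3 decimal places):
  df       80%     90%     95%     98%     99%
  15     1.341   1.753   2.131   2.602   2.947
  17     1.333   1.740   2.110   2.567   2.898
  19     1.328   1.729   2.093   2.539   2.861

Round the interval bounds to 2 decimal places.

The population standard deviation σ is unknown (only the sample standard deviation s is given), so use a t-interval with df = n - 1 = 18 - 1 = 17.

For 98% confidence with df = 17, t* = 2.567 (from t-table)

Standard error: SE = s/√n = 14/√18 = 3.299832

Margin of error: E = t* × SE = 2.567 × 3.299832 = 8.4707

T-interval: x̄ ± E = 30 ± 8.4707 = (21.5293, 38.4707)

Rounded to 2 decimal places:

(21.53, 38.47)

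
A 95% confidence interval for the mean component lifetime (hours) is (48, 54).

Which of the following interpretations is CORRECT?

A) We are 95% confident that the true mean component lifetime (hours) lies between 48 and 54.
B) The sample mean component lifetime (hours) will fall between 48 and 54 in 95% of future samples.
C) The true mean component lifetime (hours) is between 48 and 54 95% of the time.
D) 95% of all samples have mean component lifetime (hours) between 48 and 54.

A confidence interval represents our confidence in the procedure, not a probability statement about the parameter.

Key concept: If we repeated this sampling process many times and computed a 95% CI each time, about 95% of those intervals would contain the true population parameter.

For this specific interval (48, 54):
- Midpoint (point estimate): 51
- Margin of error: 3

The correct interpretation is the one stating confidence that the true parameter lies in the interval — option A.

A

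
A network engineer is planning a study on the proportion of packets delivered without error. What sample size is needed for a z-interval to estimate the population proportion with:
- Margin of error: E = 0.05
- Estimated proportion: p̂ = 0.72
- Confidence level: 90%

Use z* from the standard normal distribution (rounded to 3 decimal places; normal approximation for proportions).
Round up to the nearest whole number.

Using z* for proportion z-interval (normal approximation).

For 90% confidence, z* = 1.645 (from standard normal table)

Sample size formula for proportion z-interval: n = z*²p̂(1-p̂)/E²

n = 1.645² × 0.72 × 0.28 / 0.05²
  = 2.706025 × 0.2016 / 0.0025
  = 218.2139

Round up to the nearest whole number: n = 219

219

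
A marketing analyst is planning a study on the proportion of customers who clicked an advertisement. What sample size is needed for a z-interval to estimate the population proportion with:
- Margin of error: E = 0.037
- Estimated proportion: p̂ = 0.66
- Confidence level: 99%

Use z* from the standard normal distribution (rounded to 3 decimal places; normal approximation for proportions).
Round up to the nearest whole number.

Using z* for proportion z-interval (normal approximation).

For 99% confidence, z* = 2.576 (from standard normal table)

Sample size formula for proportion z-interval: n = z*²p̂(1-p̂)/E²

n = 2.576² × 0.66 × 0.34 / 0.037²
  = 6.635776 × 0.2244 / 0.001369
  = 1087.7050

Round up to the nearest whole number: n = 1088

1088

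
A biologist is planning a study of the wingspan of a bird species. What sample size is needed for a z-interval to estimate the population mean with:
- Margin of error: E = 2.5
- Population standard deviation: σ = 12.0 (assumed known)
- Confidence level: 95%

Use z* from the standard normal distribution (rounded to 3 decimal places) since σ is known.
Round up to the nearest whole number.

Using z* since population σ is known (z-interval formula).

For 95% confidence, z* = 1.96 (from standard normal table)

Sample size formula for z-interval: n = (z*σ/E)²

n = (1.96 × 12.0 / 2.5)²
  = (9.408000)²
  = 88.5105

Round up to the nearest whole number: n = 89

89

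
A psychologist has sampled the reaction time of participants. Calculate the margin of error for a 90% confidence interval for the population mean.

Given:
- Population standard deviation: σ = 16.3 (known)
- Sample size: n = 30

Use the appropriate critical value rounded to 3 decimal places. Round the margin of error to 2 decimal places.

The population standard deviation σ is known, so use the z-interval margin of error formula.

For 90% confidence, z* = 1.645 (from standard normal table)

Margin of error formula for z-interval: E = z* × σ/√n

E = 1.645 × 16.3/√30
  = 1.645 × 2.975959
  = 4.8955

Rounded to 2 decimal places:

4.90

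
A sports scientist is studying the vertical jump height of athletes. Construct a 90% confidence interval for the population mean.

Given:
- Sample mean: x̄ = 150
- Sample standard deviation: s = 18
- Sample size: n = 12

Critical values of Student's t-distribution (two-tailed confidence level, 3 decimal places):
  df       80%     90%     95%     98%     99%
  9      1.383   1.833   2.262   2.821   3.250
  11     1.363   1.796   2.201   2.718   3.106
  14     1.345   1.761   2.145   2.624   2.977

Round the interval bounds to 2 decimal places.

The population standard deviation σ is unknown (only the sample standard deviation s is given), so use a t-interval with df = n - 1 = 12 - 1 = 11.

For 90% confidence with df = 11, t* = 1.796 (from t-table)

Standard error: SE = s/√n = 18/√12 = 5.196152

Margin of error: E = t* × SE = 1.796 × 5.196152 = 9.3323

T-interval: x̄ ± E = 150 ± 9.3323 = (140.6677, 159.3323)

Rounded to 2 decimal places:

(140.67, 159.33)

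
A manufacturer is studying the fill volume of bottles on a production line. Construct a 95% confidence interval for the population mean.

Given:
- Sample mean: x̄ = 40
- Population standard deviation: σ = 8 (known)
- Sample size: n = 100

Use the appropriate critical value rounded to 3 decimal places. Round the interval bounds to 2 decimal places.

The population standard deviation σ is known, so use a z-interval (standard normal critical value).

For 95% confidence, z* = 1.96 (from standard normal table)

Standard error: SE = σ/√n = 8/√100 = 0.800000

Margin of error: E = z* × SE = 1.96 × 0.800000 = 1.5680

Z-interval: x̄ ± E = 40 ± 1.5680 = (38.4320, 41.5680)

Rounded to 2 decimal places:

(38.43, 41.57)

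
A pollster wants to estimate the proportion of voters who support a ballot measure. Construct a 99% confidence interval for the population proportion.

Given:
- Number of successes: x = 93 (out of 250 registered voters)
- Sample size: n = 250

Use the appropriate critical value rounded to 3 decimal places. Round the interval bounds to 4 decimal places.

Sample proportion: p̂ = 93/250 = 0.372000

Check conditions for normal approximation:
  np̂ = 93 ≥ 10 ✓
  n(1-p̂) = 157 ≥ 10 ✓

The sample is large enough, so use a z-interval (normal approximation) for the proportion.

For 99% confidence, z* = 2.576 (from standard normal table)

Standard error: SE = √(p̂(1-p̂)/n) = √(0.372000×0.628000/250) = 0.03056900

Margin of error: E = z* × SE = 2.576 × 0.03056900 = 0.078746

Z-interval: p̂ ± E = 0.372000 ± 0.078746 = (0.293254, 0.450746)

Rounded to 4 decimal places:

(0.2933, 0.4507)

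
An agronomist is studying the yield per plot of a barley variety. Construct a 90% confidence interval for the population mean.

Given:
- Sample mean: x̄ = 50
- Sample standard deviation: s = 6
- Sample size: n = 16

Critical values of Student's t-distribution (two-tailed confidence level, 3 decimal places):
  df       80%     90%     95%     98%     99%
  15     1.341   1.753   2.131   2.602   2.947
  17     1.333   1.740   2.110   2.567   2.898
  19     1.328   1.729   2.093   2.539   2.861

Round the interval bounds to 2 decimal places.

The population standard deviation σ is unknown (only the sample standard deviation s is given), so use a t-interval with df = n - 1 = 16 - 1 = 15.

For 90% confidence with df = 15, t* = 1.753 (from t-table)

Standard error: SE = s/√n = 6/√16 = 1.500000

Margin of error: E = t* × SE = 1.753 × 1.500000 = 2.6295

T-interval: x̄ ± E = 50 ± 2.6295 = (47.3705, 52.6295)

Rounded to 2 decimal places:

(47.37, 52.63)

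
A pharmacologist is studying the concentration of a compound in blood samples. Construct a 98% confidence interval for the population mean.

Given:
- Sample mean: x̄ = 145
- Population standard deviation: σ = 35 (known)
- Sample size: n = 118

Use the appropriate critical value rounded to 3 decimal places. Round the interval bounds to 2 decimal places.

The population standard deviation σ is known, so use a z-interval (standard normal critical value).

For 98% confidence, z* = 2.326 (from standard normal table)

Standard error: SE = σ/√n = 35/√118 = 3.222011

Margin of error: E = z* × SE = 2.326 × 3.222011 = 7.4944

Z-interval: x̄ ± E = 145 ± 7.4944 = (137.5056, 152.4944)

Rounded to 2 decimal places:

(137.51, 152.49)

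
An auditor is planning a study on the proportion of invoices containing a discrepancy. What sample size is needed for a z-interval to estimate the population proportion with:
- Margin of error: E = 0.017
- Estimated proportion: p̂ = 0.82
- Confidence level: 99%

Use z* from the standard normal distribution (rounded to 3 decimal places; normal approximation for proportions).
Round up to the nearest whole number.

Using z* for proportion z-interval (normal approximation).

For 99% confidence, z* = 2.576 (from standard normal table)

Sample size formula for proportion z-interval: n = z*²p̂(1-p̂)/E²

n = 2.576² × 0.82 × 0.18 / 0.017²
  = 6.635776 × 0.1476 / 0.000289
  = 3389.0676

Round up to the nearest whole number: n = 3390

3390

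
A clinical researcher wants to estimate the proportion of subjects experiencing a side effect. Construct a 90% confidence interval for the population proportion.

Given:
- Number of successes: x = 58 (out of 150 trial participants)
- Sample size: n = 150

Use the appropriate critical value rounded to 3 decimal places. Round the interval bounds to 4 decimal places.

Sample proportion: p̂ = 58/150 = 0.386667

Check conditions for normal approximation:
  np̂ = 58 ≥ 10 ✓
  n(1-p̂) = 92 ≥ 10 ✓

The sample is large enough, so use a z-interval (normal approximation) for the proportion.

For 90% confidence, z* = 1.645 (from standard normal table)

Standard error: SE = √(p̂(1-p̂)/n) = √(0.386667×0.613333/150) = 0.03976226

Margin of error: E = z* × SE = 1.645 × 0.03976226 = 0.065409

Z-interval: p̂ ± E = 0.386667 ± 0.065409 = (0.321258, 0.452076)

Rounded to 4 decimal places:

(0.3213, 0.4521)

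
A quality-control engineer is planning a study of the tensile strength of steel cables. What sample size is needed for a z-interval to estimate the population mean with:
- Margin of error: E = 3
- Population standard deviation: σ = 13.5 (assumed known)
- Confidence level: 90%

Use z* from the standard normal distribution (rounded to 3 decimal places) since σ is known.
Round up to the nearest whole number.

Using z* since population σ is known (z-interval formula).

For 90% confidence, z* = 1.645 (from standard normal table)

Sample size formula for z-interval: n = (z*σ/E)²

n = (1.645 × 13.5 / 3)²
  = (7.402500)²
  = 54.7970

Round up to the nearest whole number: n = 55

55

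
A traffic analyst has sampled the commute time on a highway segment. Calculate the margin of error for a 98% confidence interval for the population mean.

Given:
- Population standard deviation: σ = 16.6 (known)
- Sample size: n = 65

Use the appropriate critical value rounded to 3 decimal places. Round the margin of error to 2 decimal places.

The population standard deviation σ is known, so use the z-interval margin of error formula.

For 98% confidence, z* = 2.326 (from standard normal table)

Margin of error formula for z-interval: E = z* × σ/√n

E = 2.326 × 16.6/√65
  = 2.326 × 2.058977
  = 4.7892

Rounded to 2 decimal places:

4.79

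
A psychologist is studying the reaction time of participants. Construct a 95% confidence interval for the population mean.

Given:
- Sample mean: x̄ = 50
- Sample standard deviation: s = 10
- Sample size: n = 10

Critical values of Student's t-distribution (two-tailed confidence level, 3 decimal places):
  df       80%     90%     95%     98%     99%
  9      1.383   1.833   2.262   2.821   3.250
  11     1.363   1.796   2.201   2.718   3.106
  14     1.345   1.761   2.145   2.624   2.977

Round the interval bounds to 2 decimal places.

The population standard deviation σ is unknown (only the sample standard deviation s is given), so use a t-interval with df = n - 1 = 10 - 1 = 9.

For 95% confidence with df = 9, t* = 2.262 (from t-table)

Standard error: SE = s/√n = 10/√10 = 3.162278

Margin of error: E = t* × SE = 2.262 × 3.162278 = 7.1531

T-interval: x̄ ± E = 50 ± 7.1531 = (42.8469, 57.1531)

Rounded to 2 decimal places:

(42.85, 57.15)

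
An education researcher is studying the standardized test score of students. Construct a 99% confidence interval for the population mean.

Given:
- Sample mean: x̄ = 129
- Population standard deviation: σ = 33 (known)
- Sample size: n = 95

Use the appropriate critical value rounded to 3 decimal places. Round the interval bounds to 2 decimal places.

The population standard deviation σ is known, so use a z-interval (standard normal critical value).

For 99% confidence, z* = 2.576 (from standard normal table)

Standard error: SE = σ/√n = 33/√95 = 3.385729

Margin of error: E = z* × SE = 2.576 × 3.385729 = 8.7216

Z-interval: x̄ ± E = 129 ± 8.7216 = (120.2784, 137.7216)

Rounded to 2 decimal places:

(120.28, 137.72)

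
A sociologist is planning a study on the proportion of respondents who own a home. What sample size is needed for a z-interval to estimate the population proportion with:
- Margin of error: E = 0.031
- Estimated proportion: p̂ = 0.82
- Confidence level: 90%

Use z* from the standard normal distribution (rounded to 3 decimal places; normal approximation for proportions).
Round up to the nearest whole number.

Using z* for proportion z-interval (normal approximation).

For 90% confidence, z* = 1.645 (from standard normal table)

Sample size formula for proportion z-interval: n = z*²p̂(1-p̂)/E²

n = 1.645² × 0.82 × 0.18 / 0.031²
  = 2.706025 × 0.1476 / 0.000961
  = 415.6184

Round up to the nearest whole number: n = 416

416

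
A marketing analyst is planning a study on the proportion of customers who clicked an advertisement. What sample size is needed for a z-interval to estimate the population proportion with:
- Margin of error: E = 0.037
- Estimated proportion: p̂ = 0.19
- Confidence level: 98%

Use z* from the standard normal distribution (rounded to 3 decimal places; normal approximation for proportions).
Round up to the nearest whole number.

Using z* for proportion z-interval (normal approximation).

For 98% confidence, z* = 2.326 (from standard normal table)

Sample size formula for proportion z-interval: n = z*²p̂(1-p̂)/E²

n = 2.326² × 0.19 × 0.81 / 0.037²
  = 5.410276 × 0.1539 / 0.001369
  = 608.2115

Round up to the nearest whole number: n = 609

609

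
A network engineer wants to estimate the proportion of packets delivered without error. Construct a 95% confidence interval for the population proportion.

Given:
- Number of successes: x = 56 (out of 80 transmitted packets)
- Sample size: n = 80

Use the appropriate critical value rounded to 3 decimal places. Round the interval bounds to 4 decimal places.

Sample proportion: p̂ = 56/80 = 0.700000

Check conditions for normal approximation:
  np̂ = 56 ≥ 10 ✓
  n(1-p̂) = 24 ≥ 10 ✓

The sample is large enough, so use a z-interval (normal approximation) for the proportion.

For 95% confidence, z* = 1.96 (from standard normal table)

Standard error: SE = √(p̂(1-p̂)/n) = √(0.700000×0.300000/80) = 0.05123475

Margin of error: E = z* × SE = 1.96 × 0.05123475 = 0.100420

Z-interval: p̂ ± E = 0.700000 ± 0.100420 = (0.599580, 0.800420)

Rounded to 4 decimal places:

(0.5996, 0.8004)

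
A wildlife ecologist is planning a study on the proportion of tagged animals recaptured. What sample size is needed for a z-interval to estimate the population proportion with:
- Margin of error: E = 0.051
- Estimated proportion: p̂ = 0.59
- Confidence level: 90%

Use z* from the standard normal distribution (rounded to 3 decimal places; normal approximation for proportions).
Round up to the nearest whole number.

Using z* for proportion z-interval (normal approximation).

For 90% confidence, z* = 1.645 (from standard normal table)

Sample size formula for proportion z-interval: n = z*²p̂(1-p̂)/E²

n = 1.645² × 0.59 × 0.41 / 0.051²
  = 2.706025 × 0.2419 / 0.002601
  = 251.6676

Round up to the nearest whole number: n = 252

252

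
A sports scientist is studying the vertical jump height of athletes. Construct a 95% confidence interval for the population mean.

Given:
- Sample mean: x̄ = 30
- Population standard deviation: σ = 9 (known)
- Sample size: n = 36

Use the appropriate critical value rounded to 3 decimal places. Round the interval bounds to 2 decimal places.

The population standard deviation σ is known, so use a z-interval (standard normal critical value).

For 95% confidence, z* = 1.96 (from standard normal table)

Standard error: SE = σ/√n = 9/√36 = 1.500000

Margin of error: E = z* × SE = 1.96 × 1.500000 = 2.9400

Z-interval: x̄ ± E = 30 ± 2.9400 = (27.0600, 32.9400)

Rounded to 2 decimal places:

(27.06, 32.94)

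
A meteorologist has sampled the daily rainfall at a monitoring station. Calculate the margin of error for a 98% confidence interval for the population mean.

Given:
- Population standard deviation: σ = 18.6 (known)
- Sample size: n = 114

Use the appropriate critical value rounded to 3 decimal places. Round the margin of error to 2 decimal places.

The population standard deviation σ is known, so use the z-interval margin of error formula.

For 98% confidence, z* = 2.326 (from standard normal table)

Margin of error formula for z-interval: E = z* × σ/√n

E = 2.326 × 18.6/√114
  = 2.326 × 1.742050
  = 4.0520

Rounded to 2 decimal places:

4.05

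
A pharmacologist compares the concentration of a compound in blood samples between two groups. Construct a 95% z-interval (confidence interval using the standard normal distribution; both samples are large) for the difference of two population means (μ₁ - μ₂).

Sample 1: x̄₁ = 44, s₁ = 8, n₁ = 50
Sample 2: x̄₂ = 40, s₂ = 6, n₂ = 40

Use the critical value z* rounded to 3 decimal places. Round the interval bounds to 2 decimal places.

Both samples are large (n₁ = 50 ≥ 30, n₂ = 40 ≥ 30), so a z-interval for the difference of means applies.

Point estimate: x̄₁ - x̄₂ = 44 - 40 = 4

Standard error: SE = √(s₁²/n₁ + s₂²/n₂)
= √(8²/50 + 6²/40)
= √(1.280000 + 0.900000)
= 1.476482

For 95% confidence, z* = 1.96 (from standard normal table)
Margin of error: E = z* × SE = 1.96 × 1.476482 = 2.8939

Z-interval: (x̄₁ - x̄₂) ± E = 4 ± 2.8939 = (1.1061, 6.8939)

Rounded to 2 decimal places:

(1.11, 6.89)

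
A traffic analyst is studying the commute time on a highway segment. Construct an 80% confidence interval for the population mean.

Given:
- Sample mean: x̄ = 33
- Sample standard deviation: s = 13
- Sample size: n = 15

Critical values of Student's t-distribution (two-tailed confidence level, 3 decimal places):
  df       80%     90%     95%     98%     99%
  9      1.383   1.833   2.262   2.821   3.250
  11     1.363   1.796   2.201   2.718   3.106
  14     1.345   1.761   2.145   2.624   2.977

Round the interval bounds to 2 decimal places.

The population standard deviation σ is unknown (only the sample standard deviation s is given), so use a t-interval with df = n - 1 = 15 - 1 = 14.

For 80% confidence with df = 14, t* = 1.345 (from t-table)

Standard error: SE = s/√n = 13/√15 = 3.356586

Margin of error: E = t* × SE = 1.345 × 3.356586 = 4.5146

T-interval: x̄ ± E = 33 ± 4.5146 = (28.4854, 37.5146)

Rounded to 2 decimal places:

(28.49, 37.51)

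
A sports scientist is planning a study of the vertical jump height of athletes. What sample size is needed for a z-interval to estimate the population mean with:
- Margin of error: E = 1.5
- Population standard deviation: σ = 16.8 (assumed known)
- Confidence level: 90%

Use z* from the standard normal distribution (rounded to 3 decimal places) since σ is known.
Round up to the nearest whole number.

Using z* since population σ is known (z-interval formula).

For 90% confidence, z* = 1.645 (from standard normal table)

Sample size formula for z-interval: n = (z*σ/E)²

n = (1.645 × 16.8 / 1.5)²
  = (18.424000)²
  = 339.4438

Round up to the nearest whole number: n = 340

340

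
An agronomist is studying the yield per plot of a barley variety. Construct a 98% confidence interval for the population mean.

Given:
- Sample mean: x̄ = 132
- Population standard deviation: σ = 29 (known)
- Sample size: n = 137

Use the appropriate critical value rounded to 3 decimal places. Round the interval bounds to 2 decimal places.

The population standard deviation σ is known, so use a z-interval (standard normal critical value).

For 98% confidence, z* = 2.326 (from standard normal table)

Standard error: SE = σ/√n = 29/√137 = 2.477637

Margin of error: E = z* × SE = 2.326 × 2.477637 = 5.7630

Z-interval: x̄ ± E = 132 ± 5.7630 = (126.2370, 137.7630)

Rounded to 2 decimal places:

(126.24, 137.76)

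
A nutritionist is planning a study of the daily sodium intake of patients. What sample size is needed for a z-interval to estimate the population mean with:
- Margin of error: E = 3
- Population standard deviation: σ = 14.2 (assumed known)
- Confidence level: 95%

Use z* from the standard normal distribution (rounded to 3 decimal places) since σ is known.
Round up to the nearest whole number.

Using z* since population σ is known (z-interval formula).

For 95% confidence, z* = 1.96 (from standard normal table)

Sample size formula for z-interval: n = (z*σ/E)²

n = (1.96 × 14.2 / 3)²
  = (9.277333)²
  = 86.0689

Round up to the nearest whole number: n = 87

87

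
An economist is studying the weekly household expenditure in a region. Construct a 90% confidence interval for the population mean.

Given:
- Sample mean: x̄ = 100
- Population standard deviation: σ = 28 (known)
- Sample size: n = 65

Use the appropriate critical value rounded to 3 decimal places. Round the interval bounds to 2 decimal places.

The population standard deviation σ is known, so use a z-interval (standard normal critical value).

For 90% confidence, z* = 1.645 (from standard normal table)

Standard error: SE = σ/√n = 28/√65 = 3.472973

Margin of error: E = z* × SE = 1.645 × 3.472973 = 5.7130

Z-interval: x̄ ± E = 100 ± 5.7130 = (94.2870, 105.7130)

Rounded to 2 decimal places:

(94.29, 105.71)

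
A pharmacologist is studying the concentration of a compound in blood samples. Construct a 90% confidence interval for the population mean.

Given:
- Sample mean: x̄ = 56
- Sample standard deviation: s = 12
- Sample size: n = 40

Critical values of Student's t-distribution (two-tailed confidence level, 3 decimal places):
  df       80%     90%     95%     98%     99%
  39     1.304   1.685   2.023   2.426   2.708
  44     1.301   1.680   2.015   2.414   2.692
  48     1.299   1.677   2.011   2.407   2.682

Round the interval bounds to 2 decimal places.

The population standard deviation σ is unknown (only the sample standard deviation s is given), so use a t-interval with df = n - 1 = 40 - 1 = 39.

For 90% confidence with df = 39, t* = 1.685 (from t-table)

Standard error: SE = s/√n = 12/√40 = 1.897367

Margin of error: E = t* × SE = 1.685 × 1.897367 = 3.1971

T-interval: x̄ ± E = 56 ± 3.1971 = (52.8029, 59.1971)

Rounded to 2 decimal places:

(52.80, 59.20)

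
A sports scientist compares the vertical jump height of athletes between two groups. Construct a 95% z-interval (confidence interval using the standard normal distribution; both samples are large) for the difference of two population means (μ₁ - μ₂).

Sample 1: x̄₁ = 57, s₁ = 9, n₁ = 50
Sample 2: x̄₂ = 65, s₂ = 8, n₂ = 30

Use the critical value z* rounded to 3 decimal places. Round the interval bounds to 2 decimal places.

Both samples are large (n₁ = 50 ≥ 30, n₂ = 30 ≥ 30), so a z-interval for the difference of means applies.

Point estimate: x̄₁ - x̄₂ = 57 - 65 = -8

Standard error: SE = √(s₁²/n₁ + s₂²/n₂)
= √(9²/50 + 8²/30)
= √(1.620000 + 2.133333)
= 1.937352

For 95% confidence, z* = 1.96 (from standard normal table)
Margin of error: E = z* × SE = 1.96 × 1.937352 = 3.7972

Z-interval: (x̄₁ - x̄₂) ± E = -8 ± 3.7972 = (-11.7972, -4.2028)

Rounded to 2 decimal places:

(-11.80, -4.20)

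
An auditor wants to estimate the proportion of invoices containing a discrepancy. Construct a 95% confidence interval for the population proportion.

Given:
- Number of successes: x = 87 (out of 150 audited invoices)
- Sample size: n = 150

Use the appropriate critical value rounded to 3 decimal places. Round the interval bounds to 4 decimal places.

Sample proportion: p̂ = 87/150 = 0.580000

Check conditions for normal approximation:
  np̂ = 87 ≥ 10 ✓
  n(1-p̂) = 63 ≥ 10 ✓

The sample is large enough, so use a z-interval (normal approximation) for the proportion.

For 95% confidence, z* = 1.96 (from standard normal table)

Standard error: SE = √(p̂(1-p̂)/n) = √(0.580000×0.420000/150) = 0.04029888

Margin of error: E = z* × SE = 1.96 × 0.04029888 = 0.078986

Z-interval: p̂ ± E = 0.580000 ± 0.078986 = (0.501014, 0.658986)

Rounded to 4 decimal places:

(0.5010, 0.6590)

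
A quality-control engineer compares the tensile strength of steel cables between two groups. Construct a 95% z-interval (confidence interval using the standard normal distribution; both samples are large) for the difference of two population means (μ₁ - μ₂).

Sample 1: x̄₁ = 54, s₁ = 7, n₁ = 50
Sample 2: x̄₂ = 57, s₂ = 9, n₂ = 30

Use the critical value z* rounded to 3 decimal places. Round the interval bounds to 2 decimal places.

Both samples are large (n₁ = 50 ≥ 30, n₂ = 30 ≥ 30), so a z-interval for the difference of means applies.

Point estimate: x̄₁ - x̄₂ = 54 - 57 = -3

Standard error: SE = √(s₁²/n₁ + s₂²/n₂)
= √(7²/50 + 9²/30)
= √(0.980000 + 2.700000)
= 1.918333

For 95% confidence, z* = 1.96 (from standard normal table)
Margin of error: E = z* × SE = 1.96 × 1.918333 = 3.7599

Z-interval: (x̄₁ - x̄₂) ± E = -3 ± 3.7599 = (-6.7599, 0.7599)

Rounded to 2 decimal places:

(-6.76, 0.76)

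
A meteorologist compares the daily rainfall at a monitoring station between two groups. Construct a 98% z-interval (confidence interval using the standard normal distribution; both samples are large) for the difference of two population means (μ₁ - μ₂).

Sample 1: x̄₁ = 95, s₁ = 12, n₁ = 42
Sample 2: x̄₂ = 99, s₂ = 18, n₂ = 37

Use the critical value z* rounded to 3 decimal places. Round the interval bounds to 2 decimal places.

Both samples are large (n₁ = 42 ≥ 30, n₂ = 37 ≥ 30), so a z-interval for the difference of means applies.

Point estimate: x̄₁ - x̄₂ = 95 - 99 = -4

Standard error: SE = √(s₁²/n₁ + s₂²/n₂)
= √(12²/42 + 18²/37)
= √(3.428571 + 8.756757)
= 3.490749

For 98% confidence, z* = 2.326 (from standard normal table)
Margin of error: E = z* × SE = 2.326 × 3.490749 = 8.1195

Z-interval: (x̄₁ - x̄₂) ± E = -4 ± 8.1195 = (-12.1195, 4.1195)

Rounded to 2 decimal places:

(-12.12, 4.12)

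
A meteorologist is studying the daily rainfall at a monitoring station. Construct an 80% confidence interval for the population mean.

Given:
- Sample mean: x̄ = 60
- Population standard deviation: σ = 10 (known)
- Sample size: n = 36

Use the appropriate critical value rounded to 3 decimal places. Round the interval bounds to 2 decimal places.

The population standard deviation σ is known, so use a z-interval (standard normal critical value).

For 80% confidence, z* = 1.282 (from standard normal table)

Standard error: SE = σ/√n = 10/√36 = 1.666667

Margin of error: E = z* × SE = 1.282 × 1.666667 = 2.1367

Z-interval: x̄ ± E = 60 ± 2.1367 = (57.8633, 62.1367)

Rounded to 2 decimal places:

(57.86, 62.14)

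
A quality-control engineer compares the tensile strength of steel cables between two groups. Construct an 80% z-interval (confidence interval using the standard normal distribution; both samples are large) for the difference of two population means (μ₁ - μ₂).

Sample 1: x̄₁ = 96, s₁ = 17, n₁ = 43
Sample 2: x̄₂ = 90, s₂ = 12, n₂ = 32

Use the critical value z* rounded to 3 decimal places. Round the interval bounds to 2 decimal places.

Both samples are large (n₁ = 43 ≥ 30, n₂ = 32 ≥ 30), so a z-interval for the difference of means applies.

Point estimate: x̄₁ - x̄₂ = 96 - 90 = 6

Standard error: SE = √(s₁²/n₁ + s₂²/n₂)
= √(17²/43 + 12²/32)
= √(6.720930 + 4.500000)
= 3.349766

For 80% confidence, z* = 1.282 (from standard normal table)
Margin of error: E = z* × SE = 1.282 × 3.349766 = 4.2944

Z-interval: (x̄₁ - x̄₂) ± E = 6 ± 4.2944 = (1.7056, 10.2944)

Rounded to 2 decimal places:

(1.71, 10.29)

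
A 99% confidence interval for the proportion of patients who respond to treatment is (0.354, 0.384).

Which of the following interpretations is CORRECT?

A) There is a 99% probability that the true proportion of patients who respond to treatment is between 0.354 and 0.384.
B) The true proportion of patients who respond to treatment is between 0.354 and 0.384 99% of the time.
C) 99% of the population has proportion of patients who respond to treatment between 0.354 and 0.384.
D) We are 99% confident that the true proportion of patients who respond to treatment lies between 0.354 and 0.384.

A confidence interval represents our confidence in the procedure, not a probability statement about the parameter.

Key concept: If we repeated this sampling process many times and computed a 99% CI each time, about 99% of those intervals would contain the true population parameter.

For this specific interval (0.354, 0.384):
- Midpoint (point estimate): 0.369
- Margin of error: 0.015

The correct interpretation is the one stating confidence that the true parameter lies in the interval — option D.

D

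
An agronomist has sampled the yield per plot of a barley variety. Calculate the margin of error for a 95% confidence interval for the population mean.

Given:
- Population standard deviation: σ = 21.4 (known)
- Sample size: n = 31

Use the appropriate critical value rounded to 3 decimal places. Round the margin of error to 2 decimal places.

The population standard deviation σ is known, so use the z-interval margin of error formula.

For 95% confidence, z* = 1.96 (from standard normal table)

Margin of error formula for z-interval: E = z* × σ/√n

E = 1.96 × 21.4/√31
  = 1.96 × 3.843553
  = 7.5334

Rounded to 2 decimal places:

7.53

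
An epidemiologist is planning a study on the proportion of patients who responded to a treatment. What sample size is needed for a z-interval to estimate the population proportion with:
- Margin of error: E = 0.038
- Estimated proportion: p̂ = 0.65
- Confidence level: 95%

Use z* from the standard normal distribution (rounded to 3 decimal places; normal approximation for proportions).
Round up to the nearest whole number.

Using z* for proportion z-interval (normal approximation).

For 95% confidence, z* = 1.96 (from standard normal table)

Sample size formula for proportion z-interval: n = z*²p̂(1-p̂)/E²

n = 1.96² × 0.65 × 0.35 / 0.038²
  = 3.8416 × 0.2275 / 0.001444
  = 605.2382

Round up to the nearest whole number: n = 606

606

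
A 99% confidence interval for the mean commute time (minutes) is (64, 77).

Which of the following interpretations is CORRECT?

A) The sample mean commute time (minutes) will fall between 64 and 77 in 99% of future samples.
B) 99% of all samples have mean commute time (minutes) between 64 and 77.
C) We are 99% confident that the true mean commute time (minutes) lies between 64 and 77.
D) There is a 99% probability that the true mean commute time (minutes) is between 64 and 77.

A confidence interval represents our confidence in the procedure, not a probability statement about the parameter.

Key concept: If we repeated this sampling process many times and computed a 99% CI each time, about 99% of those intervals would contain the true population parameter.

For this specific interval (64, 77):
- Midpoint (point estimate): 70.5
- Margin of error: 6.5

The correct interpretation is the one stating confidence that the true parameter lies in the interval — option C.

C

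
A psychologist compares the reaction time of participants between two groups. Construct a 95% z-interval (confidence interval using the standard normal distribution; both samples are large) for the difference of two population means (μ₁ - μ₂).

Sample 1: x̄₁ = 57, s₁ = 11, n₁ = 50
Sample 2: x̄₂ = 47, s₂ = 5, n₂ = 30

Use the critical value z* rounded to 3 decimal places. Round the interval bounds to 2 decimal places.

Both samples are large (n₁ = 50 ≥ 30, n₂ = 30 ≥ 30), so a z-interval for the difference of means applies.

Point estimate: x̄₁ - x̄₂ = 57 - 47 = 10

Standard error: SE = √(s₁²/n₁ + s₂²/n₂)
= √(11²/50 + 5²/30)
= √(2.420000 + 0.833333)
= 1.803700

For 95% confidence, z* = 1.96 (from standard normal table)
Margin of error: E = z* × SE = 1.96 × 1.803700 = 3.5353

Z-interval: (x̄₁ - x̄₂) ± E = 10 ± 3.5353 = (6.4647, 13.5353)

Rounded to 2 decimal places:

(6.46, 13.54)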